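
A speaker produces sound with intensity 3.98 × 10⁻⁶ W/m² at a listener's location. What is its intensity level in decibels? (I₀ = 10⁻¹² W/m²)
β = 10·log₁₀(I/I₀) = 66 dB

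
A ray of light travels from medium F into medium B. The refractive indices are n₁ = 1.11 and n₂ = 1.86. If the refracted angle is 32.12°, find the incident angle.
sin θ₁ = (n₂/n₁)·sin θ₂ → θ₁ = 62.99°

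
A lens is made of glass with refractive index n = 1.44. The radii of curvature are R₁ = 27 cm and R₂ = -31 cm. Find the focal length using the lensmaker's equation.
1/f = (n − 1)(1/R₁ − 1/R₂) → f = 32.8 cm (converging lens)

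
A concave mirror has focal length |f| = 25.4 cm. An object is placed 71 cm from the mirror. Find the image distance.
f = +25.4 cm (concave); 1/di = 1/f − 1/do → di = 39.55 cm (real image, in front of mirror)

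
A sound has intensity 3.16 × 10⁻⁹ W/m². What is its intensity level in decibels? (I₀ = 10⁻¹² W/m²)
β = 10·log₁₀(I/I₀) = 35 dB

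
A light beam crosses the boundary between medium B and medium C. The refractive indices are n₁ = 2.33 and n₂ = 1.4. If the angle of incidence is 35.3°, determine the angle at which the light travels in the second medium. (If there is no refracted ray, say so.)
sin θ₂ = (n₁/n₂)·sin θ₁ = 0.9617 → θ₂ = 74.1°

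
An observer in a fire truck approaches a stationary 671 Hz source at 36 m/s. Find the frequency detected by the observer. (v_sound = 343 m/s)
f_obs = f·(v + v_o)/v = 741.4 Hz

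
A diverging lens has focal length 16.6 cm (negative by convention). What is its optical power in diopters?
P = 1/f = -6.024 D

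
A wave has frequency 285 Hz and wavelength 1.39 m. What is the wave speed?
v = fλ = 396.1 m/s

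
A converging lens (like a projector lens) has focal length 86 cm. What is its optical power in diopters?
P = 1/f = 1.163 D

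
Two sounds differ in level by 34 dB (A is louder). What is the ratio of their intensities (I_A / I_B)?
I_A/I_B = 10^(Δβ/10) = 2512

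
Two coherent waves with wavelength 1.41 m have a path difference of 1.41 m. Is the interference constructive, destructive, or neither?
constructive — path difference = 1λ, a whole number of wavelengths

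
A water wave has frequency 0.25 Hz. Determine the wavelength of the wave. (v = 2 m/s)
λ = v/f = 8 m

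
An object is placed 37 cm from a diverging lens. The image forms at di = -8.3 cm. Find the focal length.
1/f = 1/do + 1/di → f = -10.7 cm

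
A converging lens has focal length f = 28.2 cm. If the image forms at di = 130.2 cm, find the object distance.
1/do = 1/f − 1/di → do = 36 cm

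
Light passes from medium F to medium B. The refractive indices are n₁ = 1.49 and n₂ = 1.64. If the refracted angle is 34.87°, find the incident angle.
sin θ₁ = (n₂/n₁)·sin θ₂ → θ₁ = 39°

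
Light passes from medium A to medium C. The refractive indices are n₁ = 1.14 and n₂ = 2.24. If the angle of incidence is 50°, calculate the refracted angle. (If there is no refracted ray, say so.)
sin θ₂ = (n₁/n₂)·sin θ₁ = 0.3899 → θ₂ = 22.95°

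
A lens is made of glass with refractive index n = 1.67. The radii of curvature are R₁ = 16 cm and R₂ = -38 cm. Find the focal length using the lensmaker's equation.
1/f = (n − 1)(1/R₁ − 1/R₂) → f = 16.8 cm (converging lens)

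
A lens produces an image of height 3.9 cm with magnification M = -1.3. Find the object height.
ho = |hi|/|M| = 3 cm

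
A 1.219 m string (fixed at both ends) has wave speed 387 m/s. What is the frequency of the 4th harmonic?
fₙ = nv/(2L) = 634.9 Hz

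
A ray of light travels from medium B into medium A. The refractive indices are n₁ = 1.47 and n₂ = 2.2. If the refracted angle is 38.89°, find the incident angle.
sin θ₁ = (n₂/n₁)·sin θ₂ → θ₁ = 69.99°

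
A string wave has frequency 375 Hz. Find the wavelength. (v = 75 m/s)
λ = v/f = 0.2 m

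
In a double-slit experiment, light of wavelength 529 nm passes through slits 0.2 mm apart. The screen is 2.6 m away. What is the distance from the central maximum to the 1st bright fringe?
y = mλL/d = 6.877 mm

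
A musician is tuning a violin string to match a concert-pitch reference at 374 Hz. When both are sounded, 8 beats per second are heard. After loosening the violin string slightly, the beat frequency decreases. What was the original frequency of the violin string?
382 Hz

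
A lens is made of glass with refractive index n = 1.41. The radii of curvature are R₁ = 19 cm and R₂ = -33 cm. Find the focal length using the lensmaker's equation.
1/f = (n − 1)(1/R₁ − 1/R₂) → f = 29.41 cm (converging lens)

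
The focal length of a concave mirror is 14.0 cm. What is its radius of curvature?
R = 2|f| = 28 cm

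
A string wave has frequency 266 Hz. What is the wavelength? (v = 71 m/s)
λ = v/f = 0.2669 m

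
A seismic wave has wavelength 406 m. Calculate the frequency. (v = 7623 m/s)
f = v/λ = 18.78 Hz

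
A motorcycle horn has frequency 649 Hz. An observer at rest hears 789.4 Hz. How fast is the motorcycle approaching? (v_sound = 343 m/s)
v_s = v·(1 − f/f_obs) = 61 m/s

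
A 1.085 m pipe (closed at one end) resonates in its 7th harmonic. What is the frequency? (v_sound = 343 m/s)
fₙ = nv/(4L) = 553.2 Hz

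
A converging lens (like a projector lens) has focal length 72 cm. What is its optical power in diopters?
P = 1/f = 1.389 D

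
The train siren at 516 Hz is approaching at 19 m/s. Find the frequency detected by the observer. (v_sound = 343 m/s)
f_obs = f·v/(v − v_s) = 546.3 Hz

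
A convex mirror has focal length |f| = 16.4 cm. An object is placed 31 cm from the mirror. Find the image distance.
f = −16.4 cm (convex); 1/di = 1/f − 1/do → di = -10.73 cm (virtual image, behind mirror)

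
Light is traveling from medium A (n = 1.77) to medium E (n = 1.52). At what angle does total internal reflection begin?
θc = arcsin(n₂/n₁) = 59.18°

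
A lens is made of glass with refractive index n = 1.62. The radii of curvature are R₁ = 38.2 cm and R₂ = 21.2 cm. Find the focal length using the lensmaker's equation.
1/f = (n − 1)(1/R₁ − 1/R₂) → f = -76.83 cm (diverging lens)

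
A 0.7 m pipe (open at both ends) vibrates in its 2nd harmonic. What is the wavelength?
λₙ = 2L/n = 0.7 m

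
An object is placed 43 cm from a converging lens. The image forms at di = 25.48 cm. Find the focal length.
1/f = 1/do + 1/di → f = 16 cm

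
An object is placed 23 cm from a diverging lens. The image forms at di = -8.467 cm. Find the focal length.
1/f = 1/do + 1/di → f = -13.4 cm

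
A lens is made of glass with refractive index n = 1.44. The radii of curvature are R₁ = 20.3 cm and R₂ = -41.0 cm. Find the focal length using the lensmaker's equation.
1/f = (n − 1)(1/R₁ − 1/R₂) → f = 30.86 cm (converging lens)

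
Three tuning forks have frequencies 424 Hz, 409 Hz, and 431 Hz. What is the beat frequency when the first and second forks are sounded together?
15 Hz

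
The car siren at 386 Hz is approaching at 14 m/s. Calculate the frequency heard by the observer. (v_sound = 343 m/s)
f_obs = f·v/(v − v_s) = 402.4 Hz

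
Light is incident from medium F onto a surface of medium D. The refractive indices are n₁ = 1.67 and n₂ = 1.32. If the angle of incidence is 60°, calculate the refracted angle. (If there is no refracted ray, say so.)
sin θ₂ = (n₁/n₂)·sin θ₁ = 1.096 > 1, so there is no refracted ray — the light undergoes total internal reflection.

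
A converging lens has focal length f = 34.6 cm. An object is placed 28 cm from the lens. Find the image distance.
1/di = 1/f − 1/do → di = -146.8 cm (virtual image)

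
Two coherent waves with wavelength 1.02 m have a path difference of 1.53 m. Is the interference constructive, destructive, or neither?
destructive — path difference = 1.5λ, an odd multiple of λ/2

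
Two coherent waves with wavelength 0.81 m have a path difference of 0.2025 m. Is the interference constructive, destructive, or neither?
neither (partial) — path difference = 0.25λ, neither a whole number of wavelengths nor an odd multiple of λ/2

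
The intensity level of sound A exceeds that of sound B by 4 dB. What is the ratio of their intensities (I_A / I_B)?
I_A/I_B = 10^(Δβ/10) = 2.512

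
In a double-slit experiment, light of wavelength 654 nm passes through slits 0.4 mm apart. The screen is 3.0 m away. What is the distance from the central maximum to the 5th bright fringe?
y = mλL/d = 24.52 mm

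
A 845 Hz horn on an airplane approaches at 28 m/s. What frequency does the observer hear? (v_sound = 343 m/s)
f_obs = f·v/(v − v_s) = 920.1 Hz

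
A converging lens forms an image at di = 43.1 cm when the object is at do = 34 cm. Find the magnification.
M = −di/do = -1.268 (inverted image)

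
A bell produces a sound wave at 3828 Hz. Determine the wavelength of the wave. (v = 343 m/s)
λ = v/f = 0.0896 m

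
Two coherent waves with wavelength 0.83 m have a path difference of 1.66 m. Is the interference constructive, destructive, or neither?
constructive — path difference = 2λ, a whole number of wavelengths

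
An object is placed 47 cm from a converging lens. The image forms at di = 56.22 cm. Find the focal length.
1/f = 1/do + 1/di → f = 25.6 cm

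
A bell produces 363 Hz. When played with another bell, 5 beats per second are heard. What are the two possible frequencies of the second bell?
f₂ = 363 ± 5 Hz → 368 Hz or 358 Hz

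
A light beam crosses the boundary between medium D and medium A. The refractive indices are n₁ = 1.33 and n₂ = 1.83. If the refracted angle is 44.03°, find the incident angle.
sin θ₁ = (n₂/n₁)·sin θ₂ → θ₁ = 73°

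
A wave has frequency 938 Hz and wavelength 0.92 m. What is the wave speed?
v = fλ = 863 m/s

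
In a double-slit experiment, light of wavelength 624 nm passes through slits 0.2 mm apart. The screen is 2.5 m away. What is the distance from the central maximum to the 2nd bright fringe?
y = mλL/d = 15.6 mm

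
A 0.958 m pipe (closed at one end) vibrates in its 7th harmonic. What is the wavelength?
λₙ = 4L/n = 0.5474 m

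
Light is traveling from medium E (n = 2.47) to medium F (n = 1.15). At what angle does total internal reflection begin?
θc = arcsin(n₂/n₁) = 27.75°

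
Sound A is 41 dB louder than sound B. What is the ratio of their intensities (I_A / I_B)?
I_A/I_B = 10^(Δβ/10) = 12590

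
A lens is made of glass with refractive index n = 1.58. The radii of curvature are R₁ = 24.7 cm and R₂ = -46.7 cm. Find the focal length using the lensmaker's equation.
1/f = (n − 1)(1/R₁ − 1/R₂) → f = 27.85 cm (converging lens)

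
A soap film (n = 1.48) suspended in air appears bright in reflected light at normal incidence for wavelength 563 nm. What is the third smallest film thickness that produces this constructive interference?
2nt = (m − ½)λ with m = 3 → t = (m − ½)λ/(2n) = 475.5 nm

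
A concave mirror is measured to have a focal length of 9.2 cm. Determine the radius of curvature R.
R = 2|f| = 18.4 cm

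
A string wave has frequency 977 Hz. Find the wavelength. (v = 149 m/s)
λ = v/f = 0.1525 m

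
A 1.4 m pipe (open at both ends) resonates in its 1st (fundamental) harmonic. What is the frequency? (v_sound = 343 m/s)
fₙ = nv/(2L) = 122.5 Hz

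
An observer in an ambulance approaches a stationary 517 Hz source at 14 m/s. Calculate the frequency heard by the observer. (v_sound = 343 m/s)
f_obs = f·(v + v_o)/v = 538.1 Hz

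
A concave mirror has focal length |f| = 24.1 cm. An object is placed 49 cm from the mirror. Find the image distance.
f = +24.1 cm (concave); 1/di = 1/f − 1/do → di = 47.43 cm (real image, in front of mirror)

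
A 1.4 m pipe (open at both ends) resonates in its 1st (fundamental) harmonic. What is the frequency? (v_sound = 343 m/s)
fₙ = nv/(2L) = 122.5 Hz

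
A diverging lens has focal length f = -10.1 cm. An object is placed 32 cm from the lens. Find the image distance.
1/di = 1/f − 1/do → di = -7.677 cm (virtual image)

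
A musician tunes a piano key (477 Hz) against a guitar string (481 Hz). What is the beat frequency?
4 Hz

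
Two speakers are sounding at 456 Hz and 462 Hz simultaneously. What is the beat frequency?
6 Hz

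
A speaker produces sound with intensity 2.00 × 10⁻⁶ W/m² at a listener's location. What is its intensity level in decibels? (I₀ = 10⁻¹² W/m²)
β = 10·log₁₀(I/I₀) = 63.01 dB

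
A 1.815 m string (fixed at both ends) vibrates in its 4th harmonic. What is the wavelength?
λₙ = 2L/n = 0.9075 m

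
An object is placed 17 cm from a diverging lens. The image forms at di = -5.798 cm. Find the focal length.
1/f = 1/do + 1/di → f = -8.799 cm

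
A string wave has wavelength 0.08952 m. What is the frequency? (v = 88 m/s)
f = v/λ = 983 Hz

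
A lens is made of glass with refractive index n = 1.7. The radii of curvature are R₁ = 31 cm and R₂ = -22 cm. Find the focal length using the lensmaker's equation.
1/f = (n − 1)(1/R₁ − 1/R₂) → f = 18.38 cm (converging lens)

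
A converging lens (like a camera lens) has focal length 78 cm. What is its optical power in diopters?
P = 1/f = 1.282 D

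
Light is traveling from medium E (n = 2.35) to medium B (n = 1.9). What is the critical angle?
θc = arcsin(n₂/n₁) = 53.95°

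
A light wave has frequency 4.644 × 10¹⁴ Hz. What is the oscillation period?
T = 1/f = 2.153 × 10⁻¹⁵ s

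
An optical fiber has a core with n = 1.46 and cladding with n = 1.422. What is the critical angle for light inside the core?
θc = arcsin(n_cladding/n_core) = 76.9°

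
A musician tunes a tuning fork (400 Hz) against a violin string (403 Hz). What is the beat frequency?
3 Hz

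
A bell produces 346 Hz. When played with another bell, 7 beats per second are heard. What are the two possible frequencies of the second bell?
f₂ = 346 ± 7 Hz → 353 Hz or 339 Hz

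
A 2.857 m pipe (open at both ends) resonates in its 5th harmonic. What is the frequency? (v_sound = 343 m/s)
fₙ = nv/(2L) = 300.1 Hz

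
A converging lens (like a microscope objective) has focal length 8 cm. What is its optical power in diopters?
P = 1/f = 12.5 D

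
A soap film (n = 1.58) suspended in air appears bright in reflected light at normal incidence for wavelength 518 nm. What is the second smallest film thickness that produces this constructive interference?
2nt = (m − ½)λ with m = 2 → t = (m − ½)λ/(2n) = 245.9 nm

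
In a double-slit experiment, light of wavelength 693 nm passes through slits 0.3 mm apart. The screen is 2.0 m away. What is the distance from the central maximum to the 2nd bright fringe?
y = mλL/d = 9.24 mm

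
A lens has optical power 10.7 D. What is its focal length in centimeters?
f = 1/P = 9.346 cm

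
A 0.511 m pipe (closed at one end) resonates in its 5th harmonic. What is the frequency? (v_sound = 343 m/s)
fₙ = nv/(4L) = 839 Hz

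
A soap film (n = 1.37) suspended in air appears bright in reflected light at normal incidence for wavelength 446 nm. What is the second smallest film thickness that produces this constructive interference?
2nt = (m − ½)λ with m = 2 → t = (m − ½)λ/(2n) = 244.2 nm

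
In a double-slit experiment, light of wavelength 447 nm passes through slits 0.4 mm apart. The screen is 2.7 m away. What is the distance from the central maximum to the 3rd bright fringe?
y = mλL/d = 9.052 mm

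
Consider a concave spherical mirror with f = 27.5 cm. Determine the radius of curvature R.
R = 2|f| = 55 cm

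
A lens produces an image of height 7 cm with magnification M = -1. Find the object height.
ho = |hi|/|M| = 7 cm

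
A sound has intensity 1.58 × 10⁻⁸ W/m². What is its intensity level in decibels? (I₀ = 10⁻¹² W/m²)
β = 10·log₁₀(I/I₀) = 41.99 dB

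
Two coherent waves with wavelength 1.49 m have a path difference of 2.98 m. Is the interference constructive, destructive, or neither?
constructive — path difference = 2λ, a whole number of wavelengths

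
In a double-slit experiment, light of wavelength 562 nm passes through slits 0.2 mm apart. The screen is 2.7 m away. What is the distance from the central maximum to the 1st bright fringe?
y = mλL/d = 7.587 mm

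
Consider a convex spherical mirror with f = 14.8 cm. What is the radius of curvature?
R = 2|f| = 29.6 cm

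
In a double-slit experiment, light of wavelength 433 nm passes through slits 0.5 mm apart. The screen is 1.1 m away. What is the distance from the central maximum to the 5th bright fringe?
y = mλL/d = 4.763 mm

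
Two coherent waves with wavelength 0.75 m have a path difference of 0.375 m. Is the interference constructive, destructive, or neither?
destructive — path difference = 0.5λ, an odd multiple of λ/2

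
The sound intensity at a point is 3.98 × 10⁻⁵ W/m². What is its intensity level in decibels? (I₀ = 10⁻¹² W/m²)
β = 10·log₁₀(I/I₀) = 76 dB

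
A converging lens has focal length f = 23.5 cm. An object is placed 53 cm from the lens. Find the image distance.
1/di = 1/f − 1/do → di = 42.22 cm (real image)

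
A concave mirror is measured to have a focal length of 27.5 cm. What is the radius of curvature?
R = 2|f| = 55 cm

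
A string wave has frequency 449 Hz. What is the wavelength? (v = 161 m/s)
λ = v/f = 0.3586 m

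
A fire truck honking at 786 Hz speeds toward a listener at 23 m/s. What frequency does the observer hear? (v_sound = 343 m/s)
f_obs = f·v/(v − v_s) = 842.5 Hz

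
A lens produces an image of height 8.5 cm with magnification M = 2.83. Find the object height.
ho = |hi|/|M| = 3.004 cm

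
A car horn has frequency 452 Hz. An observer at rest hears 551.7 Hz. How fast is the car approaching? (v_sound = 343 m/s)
v_s = v·(1 − f/f_obs) = 61.98 m/s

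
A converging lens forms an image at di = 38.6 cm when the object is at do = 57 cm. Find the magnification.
M = −di/do = -0.6772 (inverted image)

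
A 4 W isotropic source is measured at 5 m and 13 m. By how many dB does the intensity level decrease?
Δβ = 20·log₁₀(r₂/r₁) = 8.299 dB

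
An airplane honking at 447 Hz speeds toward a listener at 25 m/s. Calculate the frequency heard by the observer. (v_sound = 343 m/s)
f_obs = f·v/(v − v_s) = 482.1 Hz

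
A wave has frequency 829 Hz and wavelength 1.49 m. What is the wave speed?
v = fλ = 1235 m/s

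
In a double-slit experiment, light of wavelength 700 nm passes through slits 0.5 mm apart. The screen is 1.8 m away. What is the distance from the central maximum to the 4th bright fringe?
y = mλL/d = 10.08 mm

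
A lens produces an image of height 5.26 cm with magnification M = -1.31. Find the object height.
ho = |hi|/|M| = 4.015 cm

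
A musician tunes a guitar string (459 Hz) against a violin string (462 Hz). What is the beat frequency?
3 Hz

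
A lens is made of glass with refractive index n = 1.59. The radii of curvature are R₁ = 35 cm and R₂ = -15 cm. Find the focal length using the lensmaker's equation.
1/f = (n − 1)(1/R₁ − 1/R₂) → f = 17.8 cm (converging lens)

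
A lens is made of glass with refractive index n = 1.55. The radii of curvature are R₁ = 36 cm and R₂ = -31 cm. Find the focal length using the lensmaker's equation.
1/f = (n − 1)(1/R₁ − 1/R₂) → f = 30.28 cm (converging lens)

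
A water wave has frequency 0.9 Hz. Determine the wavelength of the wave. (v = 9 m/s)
λ = v/f = 10 m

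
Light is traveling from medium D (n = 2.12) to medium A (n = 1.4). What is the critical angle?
θc = arcsin(n₂/n₁) = 41.33°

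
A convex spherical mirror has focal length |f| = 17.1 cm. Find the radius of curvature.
R = 2|f| = 34.2 cm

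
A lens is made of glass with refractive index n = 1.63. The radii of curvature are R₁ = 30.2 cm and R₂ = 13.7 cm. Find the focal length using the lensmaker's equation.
1/f = (n − 1)(1/R₁ − 1/R₂) → f = -39.8 cm (diverging lens)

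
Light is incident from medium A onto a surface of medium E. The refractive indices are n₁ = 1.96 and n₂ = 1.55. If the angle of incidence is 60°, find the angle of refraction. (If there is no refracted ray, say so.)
sin θ₂ = (n₁/n₂)·sin θ₁ = 1.095 > 1, so there is no refracted ray — the light undergoes total internal reflection.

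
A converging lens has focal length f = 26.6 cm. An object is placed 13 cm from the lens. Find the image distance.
1/di = 1/f − 1/do → di = -25.43 cm (virtual image)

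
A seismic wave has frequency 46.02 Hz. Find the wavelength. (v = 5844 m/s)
λ = v/f = 127 m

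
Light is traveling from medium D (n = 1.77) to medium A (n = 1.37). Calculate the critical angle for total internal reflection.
θc = arcsin(n₂/n₁) = 50.72°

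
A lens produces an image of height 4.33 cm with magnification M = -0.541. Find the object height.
ho = |hi|/|M| = 8.004 cm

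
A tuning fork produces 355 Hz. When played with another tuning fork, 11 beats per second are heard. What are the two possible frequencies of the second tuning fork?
f₂ = 355 ± 11 Hz → 366 Hz or 344 Hz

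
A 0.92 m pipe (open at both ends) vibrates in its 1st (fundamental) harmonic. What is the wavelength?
λₙ = 2L/n = 1.84 m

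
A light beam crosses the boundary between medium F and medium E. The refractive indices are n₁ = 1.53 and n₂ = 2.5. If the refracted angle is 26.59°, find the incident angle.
sin θ₁ = (n₂/n₁)·sin θ₂ → θ₁ = 47°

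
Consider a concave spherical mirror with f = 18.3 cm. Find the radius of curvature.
R = 2|f| = 36.6 cm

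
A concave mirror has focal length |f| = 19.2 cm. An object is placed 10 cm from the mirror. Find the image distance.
f = +19.2 cm (concave); 1/di = 1/f − 1/do → di = -20.87 cm (virtual image, behind mirror)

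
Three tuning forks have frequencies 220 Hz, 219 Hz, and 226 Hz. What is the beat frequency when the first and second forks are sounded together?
1 Hz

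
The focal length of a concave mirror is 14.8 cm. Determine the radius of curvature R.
R = 2|f| = 29.6 cm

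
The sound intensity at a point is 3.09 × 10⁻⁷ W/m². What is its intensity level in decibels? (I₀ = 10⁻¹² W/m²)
β = 10·log₁₀(I/I₀) = 54.9 dB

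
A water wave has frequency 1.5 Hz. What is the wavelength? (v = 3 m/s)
λ = v/f = 2 m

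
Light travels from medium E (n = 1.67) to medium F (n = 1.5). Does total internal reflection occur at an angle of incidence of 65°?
θc = arcsin(n₂/n₁) = 63.92°; 65° > θc, so yes — total internal reflection.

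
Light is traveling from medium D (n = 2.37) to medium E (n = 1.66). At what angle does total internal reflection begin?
θc = arcsin(n₂/n₁) = 44.46°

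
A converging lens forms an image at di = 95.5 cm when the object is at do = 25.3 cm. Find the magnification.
M = −di/do = -3.775 (inverted image)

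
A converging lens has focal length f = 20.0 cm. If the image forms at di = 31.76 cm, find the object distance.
1/do = 1/f − 1/di → do = 54.01 cm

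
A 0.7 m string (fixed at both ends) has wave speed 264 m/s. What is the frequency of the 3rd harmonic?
fₙ = nv/(2L) = 565.7 Hz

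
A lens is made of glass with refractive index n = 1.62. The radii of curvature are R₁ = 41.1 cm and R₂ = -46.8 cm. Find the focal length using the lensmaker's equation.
1/f = (n − 1)(1/R₁ − 1/R₂) → f = 35.29 cm (converging lens)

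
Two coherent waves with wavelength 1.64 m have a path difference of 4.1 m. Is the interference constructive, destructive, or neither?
destructive — path difference = 2.5λ, an odd multiple of λ/2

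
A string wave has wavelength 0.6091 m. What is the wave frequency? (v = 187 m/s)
f = v/λ = 307 Hz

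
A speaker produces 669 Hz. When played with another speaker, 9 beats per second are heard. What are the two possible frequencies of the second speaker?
f₂ = 669 ± 9 Hz → 678 Hz or 660 Hz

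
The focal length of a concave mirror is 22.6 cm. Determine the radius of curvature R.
R = 2|f| = 45.2 cm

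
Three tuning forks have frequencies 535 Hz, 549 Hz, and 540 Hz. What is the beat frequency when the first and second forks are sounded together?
14 Hz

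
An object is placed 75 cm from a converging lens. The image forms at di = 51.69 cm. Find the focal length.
1/f = 1/do + 1/di → f = 30.6 cm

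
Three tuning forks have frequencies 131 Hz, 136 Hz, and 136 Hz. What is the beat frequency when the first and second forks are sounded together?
5 Hz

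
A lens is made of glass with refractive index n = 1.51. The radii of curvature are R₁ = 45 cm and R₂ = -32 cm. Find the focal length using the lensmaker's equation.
1/f = (n − 1)(1/R₁ − 1/R₂) → f = 36.67 cm (converging lens)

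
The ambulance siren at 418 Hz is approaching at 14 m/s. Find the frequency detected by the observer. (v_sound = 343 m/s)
f_obs = f·v/(v − v_s) = 435.8 Hz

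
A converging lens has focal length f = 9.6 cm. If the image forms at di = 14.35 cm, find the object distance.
1/do = 1/f − 1/di → do = 29 cm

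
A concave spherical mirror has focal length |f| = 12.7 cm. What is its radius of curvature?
R = 2|f| = 25.4 cm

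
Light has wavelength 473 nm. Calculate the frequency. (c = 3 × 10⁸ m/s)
f = c/λ = 6.342 × 10¹⁴ Hz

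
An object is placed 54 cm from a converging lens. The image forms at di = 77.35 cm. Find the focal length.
1/f = 1/do + 1/di → f = 31.8 cm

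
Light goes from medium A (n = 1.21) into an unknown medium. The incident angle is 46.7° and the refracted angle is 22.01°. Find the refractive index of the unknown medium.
n₂ = n₁·sin θ₁ / sin θ₂ = 2.35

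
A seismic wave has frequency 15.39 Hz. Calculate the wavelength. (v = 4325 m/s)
λ = v/f = 281 m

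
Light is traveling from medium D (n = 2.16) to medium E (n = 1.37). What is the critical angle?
θc = arcsin(n₂/n₁) = 39.37°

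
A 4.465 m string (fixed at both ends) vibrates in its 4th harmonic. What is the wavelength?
λₙ = 2L/n = 2.232 m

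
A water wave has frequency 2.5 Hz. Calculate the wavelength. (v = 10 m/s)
λ = v/f = 4 m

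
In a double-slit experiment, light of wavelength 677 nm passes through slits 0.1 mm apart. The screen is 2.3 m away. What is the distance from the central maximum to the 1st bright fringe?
y = mλL/d = 15.57 mm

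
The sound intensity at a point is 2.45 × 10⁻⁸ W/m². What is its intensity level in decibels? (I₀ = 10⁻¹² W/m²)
β = 10·log₁₀(I/I₀) = 43.89 dB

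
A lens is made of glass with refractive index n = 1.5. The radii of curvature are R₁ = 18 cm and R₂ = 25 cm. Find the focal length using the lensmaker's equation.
1/f = (n − 1)(1/R₁ − 1/R₂) → f = 128.6 cm (converging lens)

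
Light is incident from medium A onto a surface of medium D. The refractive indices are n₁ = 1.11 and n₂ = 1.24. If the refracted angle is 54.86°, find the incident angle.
sin θ₁ = (n₂/n₁)·sin θ₂ → θ₁ = 66°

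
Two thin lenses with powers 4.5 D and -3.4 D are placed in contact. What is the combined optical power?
P_total = P₁ + P₂ = 1.1 D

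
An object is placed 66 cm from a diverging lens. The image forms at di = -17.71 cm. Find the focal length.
1/f = 1/do + 1/di → f = -24.21 cm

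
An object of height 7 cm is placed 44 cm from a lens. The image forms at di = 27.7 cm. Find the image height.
hi = (-di/do) × ho = -4.407 cm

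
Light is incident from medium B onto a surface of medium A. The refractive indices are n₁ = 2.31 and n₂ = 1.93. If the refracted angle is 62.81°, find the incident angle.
sin θ₁ = (n₂/n₁)·sin θ₂ → θ₁ = 48°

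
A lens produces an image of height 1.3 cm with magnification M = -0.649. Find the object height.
ho = |hi|/|M| = 2.003 cm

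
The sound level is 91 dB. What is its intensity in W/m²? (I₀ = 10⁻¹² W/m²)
I = I₀·10^(β/10) = 1.26 × 10⁻³ W/m²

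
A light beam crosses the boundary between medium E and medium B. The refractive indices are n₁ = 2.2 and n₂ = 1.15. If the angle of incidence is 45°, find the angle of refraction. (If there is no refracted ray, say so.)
sin θ₂ = (n₁/n₂)·sin θ₁ = 1.353 > 1, so there is no refracted ray — the light undergoes total internal reflection.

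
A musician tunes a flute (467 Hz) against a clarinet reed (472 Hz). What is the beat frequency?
5 Hz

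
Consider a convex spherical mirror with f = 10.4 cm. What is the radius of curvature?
R = 2|f| = 20.8 cm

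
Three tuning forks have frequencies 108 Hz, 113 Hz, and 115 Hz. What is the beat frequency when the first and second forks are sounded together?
5 Hz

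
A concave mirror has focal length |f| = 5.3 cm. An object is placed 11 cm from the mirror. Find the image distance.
f = +5.3 cm (concave); 1/di = 1/f − 1/do → di = 10.23 cm (real image, in front of mirror)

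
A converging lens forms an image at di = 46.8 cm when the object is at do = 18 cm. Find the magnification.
M = −di/do = -2.6 (inverted image)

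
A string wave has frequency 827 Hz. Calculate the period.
T = 1/f = 0.001209 s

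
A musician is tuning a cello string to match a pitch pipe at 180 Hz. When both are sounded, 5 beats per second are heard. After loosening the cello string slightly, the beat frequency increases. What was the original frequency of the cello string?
175 Hz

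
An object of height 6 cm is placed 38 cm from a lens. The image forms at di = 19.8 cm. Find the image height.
hi = (-di/do) × ho = -3.126 cm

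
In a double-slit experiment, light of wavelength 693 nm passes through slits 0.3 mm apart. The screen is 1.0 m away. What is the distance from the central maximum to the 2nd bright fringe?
y = mλL/d = 4.62 mm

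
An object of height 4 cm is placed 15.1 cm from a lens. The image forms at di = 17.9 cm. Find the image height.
hi = (-di/do) × ho = -4.742 cm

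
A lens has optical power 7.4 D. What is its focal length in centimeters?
f = 1/P = 13.51 cm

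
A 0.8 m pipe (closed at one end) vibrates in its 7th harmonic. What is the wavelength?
λₙ = 4L/n = 0.4571 m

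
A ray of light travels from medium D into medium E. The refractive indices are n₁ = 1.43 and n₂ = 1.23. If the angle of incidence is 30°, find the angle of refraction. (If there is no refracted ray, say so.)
sin θ₂ = (n₁/n₂)·sin θ₁ = 0.5813 → θ₂ = 35.54°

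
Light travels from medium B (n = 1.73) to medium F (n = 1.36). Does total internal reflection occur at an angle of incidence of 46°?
θc = arcsin(n₂/n₁) = 51.83°; 46° < θc, so no — the ray refracts.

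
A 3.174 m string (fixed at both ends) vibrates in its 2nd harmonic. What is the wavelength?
λₙ = 2L/n = 3.174 m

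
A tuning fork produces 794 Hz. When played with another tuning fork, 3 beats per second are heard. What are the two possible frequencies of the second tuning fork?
f₂ = 794 ± 3 Hz → 797 Hz or 791 Hz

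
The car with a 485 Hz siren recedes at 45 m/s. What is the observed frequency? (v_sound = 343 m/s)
f_obs = f·v/(v + v_s) = 428.8 Hz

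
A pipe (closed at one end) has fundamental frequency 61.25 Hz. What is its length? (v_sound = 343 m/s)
L = v/(4f₁) = 1.4 m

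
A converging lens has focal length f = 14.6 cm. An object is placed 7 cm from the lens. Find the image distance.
1/di = 1/f − 1/do → di = -13.45 cm (virtual image)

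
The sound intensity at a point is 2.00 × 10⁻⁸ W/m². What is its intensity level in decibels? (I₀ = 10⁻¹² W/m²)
β = 10·log₁₀(I/I₀) = 43.01 dB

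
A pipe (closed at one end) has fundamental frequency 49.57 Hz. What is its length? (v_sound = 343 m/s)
L = v/(4f₁) = 1.73 m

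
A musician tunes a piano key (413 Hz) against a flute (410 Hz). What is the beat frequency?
3 Hz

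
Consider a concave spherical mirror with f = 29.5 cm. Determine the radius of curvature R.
R = 2|f| = 59 cm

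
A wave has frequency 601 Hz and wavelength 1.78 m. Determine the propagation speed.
v = fλ = 1070 m/s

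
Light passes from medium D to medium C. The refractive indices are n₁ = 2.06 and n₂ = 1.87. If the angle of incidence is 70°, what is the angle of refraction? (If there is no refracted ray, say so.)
sin θ₂ = (n₁/n₂)·sin θ₁ = 1.035 > 1, so there is no refracted ray — the light undergoes total internal reflection.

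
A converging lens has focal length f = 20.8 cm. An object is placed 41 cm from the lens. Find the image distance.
1/di = 1/f − 1/do → di = 42.22 cm (real image)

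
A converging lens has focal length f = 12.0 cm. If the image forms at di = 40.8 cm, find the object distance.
1/do = 1/f − 1/di → do = 17 cm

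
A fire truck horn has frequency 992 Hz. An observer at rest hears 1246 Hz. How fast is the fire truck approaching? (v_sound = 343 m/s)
v_s = v·(1 − f/f_obs) = 69.92 m/s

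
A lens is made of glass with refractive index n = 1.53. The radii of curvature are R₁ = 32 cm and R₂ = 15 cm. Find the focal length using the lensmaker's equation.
1/f = (n − 1)(1/R₁ − 1/R₂) → f = -53.27 cm (diverging lens)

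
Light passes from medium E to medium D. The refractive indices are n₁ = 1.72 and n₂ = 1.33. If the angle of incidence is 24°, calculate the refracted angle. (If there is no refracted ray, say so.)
sin θ₂ = (n₁/n₂)·sin θ₁ = 0.526 → θ₂ = 31.74°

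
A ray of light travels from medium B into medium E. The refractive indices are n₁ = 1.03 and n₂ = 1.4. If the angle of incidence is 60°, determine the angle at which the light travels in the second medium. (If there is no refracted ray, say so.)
sin θ₂ = (n₁/n₂)·sin θ₁ = 0.6371 → θ₂ = 39.58°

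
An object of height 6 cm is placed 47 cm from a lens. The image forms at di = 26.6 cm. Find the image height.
hi = (-di/do) × ho = -3.396 cm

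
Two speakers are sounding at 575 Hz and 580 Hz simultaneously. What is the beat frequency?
5 Hz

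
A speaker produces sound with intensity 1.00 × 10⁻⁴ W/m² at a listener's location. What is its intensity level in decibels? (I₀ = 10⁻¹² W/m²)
β = 10·log₁₀(I/I₀) = 80 dB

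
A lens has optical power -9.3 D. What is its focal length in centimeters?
f = 1/P = -10.75 cm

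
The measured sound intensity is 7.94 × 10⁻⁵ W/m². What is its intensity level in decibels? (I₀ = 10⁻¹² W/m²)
β = 10·log₁₀(I/I₀) = 79 dB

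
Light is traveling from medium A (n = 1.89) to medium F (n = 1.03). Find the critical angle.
θc = arcsin(n₂/n₁) = 33.02°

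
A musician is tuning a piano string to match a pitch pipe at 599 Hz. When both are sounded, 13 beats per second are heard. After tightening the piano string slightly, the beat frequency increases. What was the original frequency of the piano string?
612 Hz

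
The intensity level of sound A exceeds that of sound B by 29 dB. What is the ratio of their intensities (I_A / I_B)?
I_A/I_B = 10^(Δβ/10) = 794.3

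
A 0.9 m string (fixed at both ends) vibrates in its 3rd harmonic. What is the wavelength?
λₙ = 2L/n = 0.6 m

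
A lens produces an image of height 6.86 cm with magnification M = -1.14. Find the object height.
ho = |hi|/|M| = 6.018 cm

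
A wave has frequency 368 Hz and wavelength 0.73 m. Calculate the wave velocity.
v = fλ = 268.6 m/s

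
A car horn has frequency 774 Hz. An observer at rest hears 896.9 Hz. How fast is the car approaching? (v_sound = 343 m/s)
v_s = v·(1 − f/f_obs) = 47 m/s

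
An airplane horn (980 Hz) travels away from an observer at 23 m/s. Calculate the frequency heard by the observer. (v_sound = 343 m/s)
f_obs = f·v/(v + v_s) = 918.4 Hz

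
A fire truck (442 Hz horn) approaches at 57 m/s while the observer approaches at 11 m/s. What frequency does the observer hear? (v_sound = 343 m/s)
f_obs = f·(v + v_o)/(v − v_s) = 547.1 Hz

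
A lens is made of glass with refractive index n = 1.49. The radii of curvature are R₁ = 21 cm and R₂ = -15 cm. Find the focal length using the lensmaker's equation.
1/f = (n − 1)(1/R₁ − 1/R₂) → f = 17.86 cm (converging lens)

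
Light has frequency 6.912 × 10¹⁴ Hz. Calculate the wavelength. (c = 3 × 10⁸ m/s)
λ = c/f = 434 nm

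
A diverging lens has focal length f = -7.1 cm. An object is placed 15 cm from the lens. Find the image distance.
1/di = 1/f − 1/do → di = -4.819 cm (virtual image)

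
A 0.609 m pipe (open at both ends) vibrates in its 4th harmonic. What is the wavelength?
λₙ = 2L/n = 0.3045 m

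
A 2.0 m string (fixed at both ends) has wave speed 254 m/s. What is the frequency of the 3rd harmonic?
fₙ = nv/(2L) = 190.5 Hz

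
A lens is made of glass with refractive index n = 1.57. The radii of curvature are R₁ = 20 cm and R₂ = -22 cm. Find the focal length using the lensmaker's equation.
1/f = (n − 1)(1/R₁ − 1/R₂) → f = 18.38 cm (converging lens)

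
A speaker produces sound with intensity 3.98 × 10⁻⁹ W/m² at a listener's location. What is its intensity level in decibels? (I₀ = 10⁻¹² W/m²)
β = 10·log₁₀(I/I₀) = 36 dB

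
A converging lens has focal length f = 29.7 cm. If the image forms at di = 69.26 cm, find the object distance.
1/do = 1/f − 1/di → do = 52 cm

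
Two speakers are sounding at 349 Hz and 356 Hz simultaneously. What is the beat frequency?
7 Hz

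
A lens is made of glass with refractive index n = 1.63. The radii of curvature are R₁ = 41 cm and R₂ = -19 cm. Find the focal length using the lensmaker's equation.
1/f = (n − 1)(1/R₁ − 1/R₂) → f = 20.61 cm (converging lens)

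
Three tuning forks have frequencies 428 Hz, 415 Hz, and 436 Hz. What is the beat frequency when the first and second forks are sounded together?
13 Hz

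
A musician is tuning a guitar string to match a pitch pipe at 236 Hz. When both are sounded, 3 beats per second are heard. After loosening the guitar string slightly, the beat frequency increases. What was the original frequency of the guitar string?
233 Hz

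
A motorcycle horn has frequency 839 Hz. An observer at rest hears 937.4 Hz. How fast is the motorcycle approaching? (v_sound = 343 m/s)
v_s = v·(1 − f/f_obs) = 36.01 m/s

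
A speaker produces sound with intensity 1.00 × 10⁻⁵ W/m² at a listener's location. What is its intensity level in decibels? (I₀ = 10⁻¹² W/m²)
β = 10·log₁₀(I/I₀) = 70 dB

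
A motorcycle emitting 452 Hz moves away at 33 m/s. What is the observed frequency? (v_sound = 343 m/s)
f_obs = f·v/(v + v_s) = 412.3 Hz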